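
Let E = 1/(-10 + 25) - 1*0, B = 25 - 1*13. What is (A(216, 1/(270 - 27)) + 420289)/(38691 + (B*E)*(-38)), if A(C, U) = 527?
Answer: 191280/17573 ≈ 10.885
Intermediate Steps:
B = 12 (B = 25 - 13 = 12)
E = 1/15 (E = 1/15 + 0 = 1/15 ≈ 0.066667)
(A(216, 1/(270 - 27)) + 420289)/(38691 + (B*E)*(-38)) = (527 + 420289)/(38691 + (12*(1/15))*(-38)) = 420816/(38691 + (4/5)*(-38)) = 420816/(38691 - 152/5) = 420816/(193303/5) = 420816*(5/193303) = 191280/17573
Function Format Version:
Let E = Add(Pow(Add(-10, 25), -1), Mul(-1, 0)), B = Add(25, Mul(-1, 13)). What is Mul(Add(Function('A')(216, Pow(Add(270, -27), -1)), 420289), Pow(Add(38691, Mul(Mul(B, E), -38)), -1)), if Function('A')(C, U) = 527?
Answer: Rational(191280, 17573) ≈ 10.885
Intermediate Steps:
B = 12 (B = Add(25, -13) = 12)
E = Rational(1, 15) (E = Add(Pow(15, -1), 0) = Add(Rational(1, 15), 0) = Rational(1, 15) ≈ 0.066667)
Mul(Add(Function('A')(216, Pow(Add(270, -27), -1)), 420289), Pow(Add(38691, Mul(Mul(B, E), -38)), -1)) = Mul(Add(527, 420289), Pow(Add(38691, Mul(Mul(12, Rational(1, 15)), -38)), -1)) = Mul(420816, Pow(Add(38691, Mul(Rational(4, 5), -38)), -1)) = Mul(420816, Pow(Add(38691, Rational(-152, 5)), -1)) = Mul(420816, Pow(Rational(193303, 5), -1)) = Mul(420816, Rational(5, 193303)) = Rational(191280, 17573)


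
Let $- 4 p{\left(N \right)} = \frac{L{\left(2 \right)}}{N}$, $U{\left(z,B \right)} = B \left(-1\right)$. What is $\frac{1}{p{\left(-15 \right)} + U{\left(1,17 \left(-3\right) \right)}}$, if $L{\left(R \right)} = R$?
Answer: $\frac{30}{1531} \approx 0.019595$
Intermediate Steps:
$U{\left(z,B \right)} = - B$
$p{\left(N \right)} = - \frac{1}{2 N}$ ($p{\left(N \right)} = - \frac{2 \frac{1}{N}}{4} = - \frac{1}{2 N}$)
$\frac{1}{p{\left(-15 \right)} + U{\left(1,17 \left(-3\right) \right)}} = \frac{1}{- \frac{1}{2 \left(-15\right)} - 17 \left(-3\right)} = \frac{1}{\left(- \frac{1}{2}\right) \left(- \frac{1}{15}\right) - -51} = \frac{1}{\frac{1}{30} + 51} = \frac{1}{\frac{1531}{30}} = \frac{30}{1531}$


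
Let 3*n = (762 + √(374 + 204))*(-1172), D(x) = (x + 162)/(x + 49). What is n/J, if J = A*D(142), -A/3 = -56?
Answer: -7107301/6384 - 951371*√2/38304 ≈ -1148.4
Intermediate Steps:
A = 168 (A = -3*(-56) = 168)
D(x) = (162 + x)/(49 + x)
J = 51072/191 (J = 168*((162 + 142)/(49 + 142)) = 168*(304/191) = 51072/191 ≈ 267.39)
n = -297688 - 19924*√2/3 (n = ((762 + √(374 + 204))*(-1172))/3 = ((762 + √578)*(-1172))/3 = ((762 + 17*√2)*(-1172))/3 = (-893064 - 19924*√2)/3 = -297688 - 19924*√2/3 ≈ -3.0708e+5)
n/J = (-297688 - 19924*√2/3)/(51072/191) = (-297688 - 19924*√2/3)*(191/51072) = -7107301/6384 - 951371*√2/38304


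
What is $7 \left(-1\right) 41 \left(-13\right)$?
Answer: $3731$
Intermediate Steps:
$7 \left(-1\right) 41 \left(-13\right) = \left(-7\right) 41 \left(-13\right) = \left(-287\right) \left(-13\right) = 3731$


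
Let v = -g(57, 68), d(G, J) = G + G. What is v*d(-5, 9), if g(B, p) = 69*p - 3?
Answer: 46890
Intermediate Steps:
g(B, p) = -3 + 69*p
d(G, J) = 2*G
v = -4689 (v = -(-3 + 69*68) = -(-3 + 4692) = -1*4689 = -4689)
v*d(-5, 9) = -9378*(-5) = -4689*(-10) = 46890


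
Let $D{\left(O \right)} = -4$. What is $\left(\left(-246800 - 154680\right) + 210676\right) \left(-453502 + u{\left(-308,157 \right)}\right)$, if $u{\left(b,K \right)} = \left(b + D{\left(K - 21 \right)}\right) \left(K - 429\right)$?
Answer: $70337604952$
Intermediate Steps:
$u{\left(b,K \right)} = \left(-429 + K\right) \left(-4 + b\right)$ ($u{\left(b,K \right)} = \left(b - 4\right) \left(K - 429\right) = \left(-4 + b\right) \left(-429 + K\right) = \left(-429 + K\right) \left(-4 + b\right)$)
$\left(\left(-246800 - 154680\right) + 210676\right) \left(-453502 + u{\left(-308,157 \right)}\right) = \left(\left(-246800 - 154680\right) + 210676\right) \left(-453502 + \left(1716 - -132132 - 628 + 157 \left(-308\right)\right)\right) = \left(-401480 + 210676\right) \left(-453502 + \left(1716 + 132132 - 628 - 48356\right)\right) = - 190804 \left(-453502 + 84864\right) = \left(-190804\right) \left(-368638\right) = 70337604952$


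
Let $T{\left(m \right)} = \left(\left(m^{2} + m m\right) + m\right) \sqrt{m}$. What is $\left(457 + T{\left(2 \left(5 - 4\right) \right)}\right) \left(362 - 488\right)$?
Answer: $-57582 - 1260 \sqrt{2} \approx -59364.0$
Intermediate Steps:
$T{\left(m \right)} = \sqrt{m} \left(m + 2 m^{2}\right)$ ($T{\left(m \right)} = \left(\left(m^{2} + m^{2}\right) + m\right) \sqrt{m} = \left(2 m^{2} + m\right) \sqrt{m} = \left(m + 2 m^{2}\right) \sqrt{m} = \sqrt{m} \left(m + 2 m^{2}\right)$)
$\left(457 + T{\left(2 \left(5 - 4\right) \right)}\right) \left(362 - 488\right) = \left(457 + \left(2 \left(5 - 4\right)\right)^{\frac{3}{2}} \left(1 + 2 \cdot 2 \left(5 - 4\right)\right)\right) \left(362 - 488\right) = \left(457 + \left(2 \left(5 - 4\right)\right)^{\frac{3}{2}} \left(1 + 2 \cdot 2 \left(5 - 4\right)\right)\right) \left(-126\right) = \left(457 + \left(2 \cdot 1\right)^{\frac{3}{2}} \left(1 + 2 \cdot 2 \cdot 1\right)\right) \left(-126\right) = \left(457 + 2^{\frac{3}{2}} \left(1 + 2 \cdot 2\right)\right) \left(-126\right) = \left(457 + 2 \sqrt{2} \left(1 + 4\right)\right) \left(-126\right) = \left(457 + 2 \sqrt{2} \cdot 5\right) \left(-126\right) = \left(457 + 10 \sqrt{2}\right) \left(-126\right) = -57582 - 1260 \sqrt{2}$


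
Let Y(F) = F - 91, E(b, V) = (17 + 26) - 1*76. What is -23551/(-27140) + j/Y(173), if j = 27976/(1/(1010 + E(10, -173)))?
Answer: 370903696231/1112740 ≈ 3.3332e+5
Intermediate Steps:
E(b, V) = -33 (E(b, V) = 43 - 76 = -33)
Y(F) = -91 + F
j = 27332552 (j = 27976/(1/(1010 - 33)) = 27976/(1/977) = 27976*977 = 27332552)
-23551/(-27140) + j/Y(173) = -23551/(-27140) + 27332552/(-91 + 173) = -23551*(-1/27140) + 27332552/82 = 23551/27140 + 27332552*(1/82) = 23551/27140 + 13666276/41 = 370903696231/1112740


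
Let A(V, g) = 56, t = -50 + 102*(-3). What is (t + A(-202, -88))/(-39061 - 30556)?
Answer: 300/69617 ≈ 0.0043093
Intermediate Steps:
t = -356 (t = -50 - 306 = -356)
(t + A(-202, -88))/(-39061 - 30556) = (-356 + 56)/(-39061 - 30556) = -300/(-69617) = -300*(-1/69617) = 300/69617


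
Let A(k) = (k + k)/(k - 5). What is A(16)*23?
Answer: 736/11 ≈ 66.909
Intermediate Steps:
A(k) = 2*k/(-5 + k) (A(k) = (2*k)/(-5 + k) = 2*k/(-5 + k))
A(16)*23 = (2*16/(-5 + 16))*23 = (2*16/11)*23 = (2*16*(1/11))*23 = (32/11)*23 = 736/11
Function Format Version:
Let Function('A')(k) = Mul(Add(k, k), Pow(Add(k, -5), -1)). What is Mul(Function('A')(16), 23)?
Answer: Rational(736, 11) ≈ 66.909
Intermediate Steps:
Function('A')(k) = Mul(2, k, Pow(Add(-5, k), -1)) (Function('A')(k) = Mul(Mul(2, k), Pow(Add(-5, k), -1)) = Mul(2, k, Pow(Add(-5, k), -1)))
Mul(Function('A')(16), 23) = Mul(Mul(2, 16, Pow(Add(-5, 16), -1)), 23) = Mul(Mul(2, 16, Pow(11, -1)), 23) = Mul(Mul(2, 16, Rational(1, 11)), 23) = Mul(Rational(32, 11), 23) = Rational(736, 11)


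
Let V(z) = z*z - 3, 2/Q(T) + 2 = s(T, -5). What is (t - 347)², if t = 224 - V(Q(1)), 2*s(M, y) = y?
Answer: 94789696/6561 ≈ 14447.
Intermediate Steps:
s(M, y) = y/2
Q(T) = -4/9 (Q(T) = 2/(-2 + (½)*(-5)) = 2/(-2 - 5/2) = 2/(-9/2) = 2*(-2/9) = -4/9)
V(z) = -3 + z² (V(z) = z² - 3 = -3 + z²)
t = 18371/81 (t = 224 - (-3 + (-4/9)²) = 224 - (-3 + 16/81) = 224 - 1*(-227/81) = 224 + 227/81 = 18371/81 ≈ 226.80)
(t - 347)² = (18371/81 - 347)² = (-9736/81)² = 94789696/6561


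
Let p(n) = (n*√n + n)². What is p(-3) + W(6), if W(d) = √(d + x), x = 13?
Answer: -18 + √19 + 18*I*√3 ≈ -13.641 + 31.177*I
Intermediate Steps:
W(d) = √(13 + d) (W(d) = √(d + 13) = √(13 + d))
p(n) = (n + n^(3/2))² (p(n) = (n^(3/2) + n)² = (n + n^(3/2))²)
p(-3) + W(6) = (-3 + (-3)^(3/2))² + √(13 + 6) = (-3 - 3*I*√3)² + √19 = √19 + (-3 - 3*I*√3)²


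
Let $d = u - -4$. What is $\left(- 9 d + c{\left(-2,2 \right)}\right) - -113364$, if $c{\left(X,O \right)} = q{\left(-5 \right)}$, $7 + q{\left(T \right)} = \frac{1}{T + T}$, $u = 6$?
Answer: $\frac{1132669}{10} \approx 1.1327 \cdot 10^{5}$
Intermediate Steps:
$q{\left(T \right)} = -7 + \frac{1}{2 T}$ ($q{\left(T \right)} = -7 + \frac{1}{T + T} = -7 + \frac{1}{2 T}$)
$c{\left(X,O \right)} = - \frac{71}{10}$ ($c{\left(X,O \right)} = -7 + \frac{1}{2 \left(-5\right)} = -7 + \frac{1}{2} \left(- \frac{1}{5}\right) = -7 - \frac{1}{10} = - \frac{71}{10}$)
$d = 10$ ($d = 6 - -4 = 6 + 4 = 10$)
$\left(- 9 d + c{\left(-2,2 \right)}\right) - -113364 = \left(\left(-9\right) 10 - \frac{71}{10}\right) - -113364 = \left(-90 - \frac{71}{10}\right) + 113364 = - \frac{971}{10} + 113364 = \frac{1132669}{10}$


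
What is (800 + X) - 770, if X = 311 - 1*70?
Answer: 271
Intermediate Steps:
X = 241 (X = 311 - 70 = 241)
(800 + X) - 770 = (800 + 241) - 770 = 1041 - 770 = 271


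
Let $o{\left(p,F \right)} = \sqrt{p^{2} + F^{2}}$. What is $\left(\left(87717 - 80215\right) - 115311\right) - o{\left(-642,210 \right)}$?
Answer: $-107809 - 6 \sqrt{12674} \approx -1.0848 \cdot 10^{5}$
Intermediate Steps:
$o{\left(p,F \right)} = \sqrt{F^{2} + p^{2}}$
$\left(\left(87717 - 80215\right) - 115311\right) - o{\left(-642,210 \right)} = \left(\left(87717 - 80215\right) - 115311\right) - \sqrt{210^{2} + \left(-642\right)^{2}} = \left(7502 - 115311\right) - \sqrt{44100 + 412164} = -107809 - \sqrt{456264} = -107809 - 6 \sqrt{12674}$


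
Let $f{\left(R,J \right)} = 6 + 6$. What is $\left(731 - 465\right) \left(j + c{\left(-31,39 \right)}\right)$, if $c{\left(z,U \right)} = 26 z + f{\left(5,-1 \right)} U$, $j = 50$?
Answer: $-76608$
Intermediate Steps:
$f{\left(R,J \right)} = 12$
$c{\left(z,U \right)} = 12 U + 26 z$ ($c{\left(z,U \right)} = 26 z + 12 U = 12 U + 26 z$)
$\left(731 - 465\right) \left(j + c{\left(-31,39 \right)}\right) = \left(731 - 465\right) \left(50 + \left(12 \cdot 39 + 26 \left(-31\right)\right)\right) = \left(731 - 465\right) \left(50 + \left(468 - 806\right)\right) = 266 \left(50 - 338\right) = 266 \left(-288\right) = -76608$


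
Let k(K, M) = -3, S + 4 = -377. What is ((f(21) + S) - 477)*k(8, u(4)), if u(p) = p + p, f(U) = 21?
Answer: 2511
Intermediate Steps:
S = -381 (S = -4 - 377 = -381)
u(p) = 2*p
((f(21) + S) - 477)*k(8, u(4)) = ((21 - 381) - 477)*(-3) = (-360 - 477)*(-3) = -837*(-3) = 2511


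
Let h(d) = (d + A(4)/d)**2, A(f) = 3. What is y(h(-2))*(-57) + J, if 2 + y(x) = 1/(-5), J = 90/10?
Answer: 672/5 ≈ 134.40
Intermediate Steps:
J = 9 (J = 90*(1/10) = 9)
h(d) = (d + 3/d)**2
y(x) = -11/5 (y(x) = -2 + 1/(-5) = -2 - 1/5 = -11/5)
y(h(-2))*(-57) + J = -11/5*(-57) + 9 = 627/5 + 9 = 672/5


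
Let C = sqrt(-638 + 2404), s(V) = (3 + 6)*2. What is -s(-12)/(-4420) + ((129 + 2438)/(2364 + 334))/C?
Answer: 9/2210 + 2567*sqrt(1766)/4764668 ≈ 0.026713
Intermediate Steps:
s(V) = 18 (s(V) = 9*2 = 18)
C = sqrt(1766) ≈ 42.024
-s(-12)/(-4420) + ((129 + 2438)/(2364 + 334))/C = -1*18/(-4420) + ((129 + 2438)/(2364 + 334))/(sqrt(1766)) = -18*(-1/4420) + (2567/2698)*(sqrt(1766)/1766) = 9/2210 + (2567*(1/2698))*(sqrt(1766)/1766) = 9/2210 + 2567*(sqrt(1766)/1766)/2698 = 9/2210 + 2567*sqrt(1766)/4764668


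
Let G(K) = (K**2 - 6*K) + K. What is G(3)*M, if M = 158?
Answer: -948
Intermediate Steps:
G(K) = K**2 - 5*K
G(3)*M = (3*(-5 + 3))*158 = (3*(-2))*158 = -6*158 = -948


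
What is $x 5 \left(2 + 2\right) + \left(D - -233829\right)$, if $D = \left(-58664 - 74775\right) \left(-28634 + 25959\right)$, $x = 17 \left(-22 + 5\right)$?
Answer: $357177374$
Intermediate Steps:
$x = -289$ ($x = 17 \left(-17\right) = -289$)
$D = 356949325$ ($D = \left(-133439\right) \left(-2675\right) = 356949325$)
$x 5 \left(2 + 2\right) + \left(D - -233829\right) = - 289 \cdot 5 \left(2 + 2\right) + \left(356949325 - -233829\right) = - 289 \cdot 5 \cdot 4 + \left(356949325 + 233829\right) = \left(-289\right) 20 + 357183154 = -5780 + 357183154 = 357177374$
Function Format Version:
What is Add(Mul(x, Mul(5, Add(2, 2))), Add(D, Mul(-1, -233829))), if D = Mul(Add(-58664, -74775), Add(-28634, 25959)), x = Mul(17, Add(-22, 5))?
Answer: 357177374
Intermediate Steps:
x = -289 (x = Mul(17, -17) = -289)
D = 356949325 (D = Mul(-133439, -2675) = 356949325)
Add(Mul(x, Mul(5, Add(2, 2))), Add(D, Mul(-1, -233829))) = Add(Mul(-289, Mul(5, Add(2, 2))), Add(356949325, Mul(-1, -233829))) = Add(Mul(-289, Mul(5, 4)), Add(356949325, 233829)) = Add(Mul(-289, 20), 357183154) = Add(-5780, 357183154) = 357177374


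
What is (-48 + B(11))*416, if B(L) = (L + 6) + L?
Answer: -8320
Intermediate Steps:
B(L) = 6 + 2*L (B(L) = (6 + L) + L = 6 + 2*L)
(-48 + B(11))*416 = (-48 + (6 + 2*11))*416 = (-48 + (6 + 22))*416 = (-48 + 28)*416 = -20*416 = -8320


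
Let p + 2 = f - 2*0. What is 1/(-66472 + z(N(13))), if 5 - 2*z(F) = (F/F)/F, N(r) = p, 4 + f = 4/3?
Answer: -28/1861143 ≈ -1.5045e-5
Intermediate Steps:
f = -8/3 (f = -4 + 4/3 = -8/3 ≈ -2.6667)
p = -14/3 (p = -2 + (-8/3 - 2*0) = -2 + (-8/3 + 0) = -2 - 8/3 = -14/3 ≈ -4.6667)
N(r) = -14/3
z(F) = 5/2 - 1/(2*F) (z(F) = 5/2 - F/F/(2*F) = 5/2 - 1/(2*F))
1/(-66472 + z(N(13))) = 1/(-66472 + (-1 + 5*(-14/3))/(2*(-14/3))) = 1/(-66472 + (1/2)*(-3/14)*(-1 - 70/3)) = 1/(-66472 + (1/2)*(-3/14)*(-73/3)) = 1/(-66472 + 73/28) = 1/(-1861143/28) = -28/1861143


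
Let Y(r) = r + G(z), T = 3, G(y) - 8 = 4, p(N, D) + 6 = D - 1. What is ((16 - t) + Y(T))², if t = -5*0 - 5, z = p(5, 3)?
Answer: 1296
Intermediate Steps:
p(N, D) = -7 + D (p(N, D) = -6 + (D - 1) = -6 + (-1 + D) = -7 + D)
z = -4 (z = -7 + 3 = -4)
G(y) = 12 (G(y) = 8 + 4 = 12)
Y(r) = 12 + r (Y(r) = r + 12 = 12 + r)
t = -5 (t = 0 - 5 = -5)
((16 - t) + Y(T))² = ((16 - 1*(-5)) + (12 + 3))² = ((16 + 5) + 15)² = (21 + 15)² = 36² = 1296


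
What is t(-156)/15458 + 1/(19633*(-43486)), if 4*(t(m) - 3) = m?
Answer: -15367699213/6598715971102 ≈ -0.0023289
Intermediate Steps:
t(m) = 3 + m/4
t(-156)/15458 + 1/(19633*(-43486)) = (3 + (1/4)*(-156))/15458 + 1/(19633*(-43486)) = (3 - 39)*(1/15458) + (1/19633)*(-1/43486) = -36*1/15458 - 1/853760638 = -18/7729 - 1/853760638 = -15367699213/6598715971102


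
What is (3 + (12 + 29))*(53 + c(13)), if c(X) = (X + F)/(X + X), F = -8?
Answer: 30426/13 ≈ 2340.5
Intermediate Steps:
c(X) = (-8 + X)/(2*X) (c(X) = (X - 8)/(X + X) = (-8 + X)/((2*X)) = (-8 + X)*(1/(2*X)) = (-8 + X)/(2*X))
(3 + (12 + 29))*(53 + c(13)) = (3 + (12 + 29))*(53 + (½)*(-8 + 13)/13) = (3 + 41)*(53 + (½)*(1/13)*5) = 44*(53 + 5/26) = 44*(1383/26) = 30426/13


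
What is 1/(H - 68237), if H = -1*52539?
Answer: -1/120776 ≈ -8.2798e-6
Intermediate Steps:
H = -52539
1/(H - 68237) = 1/(-52539 - 68237) = 1/(-120776) = -1/120776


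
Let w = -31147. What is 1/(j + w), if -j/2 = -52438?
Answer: 1/73729 ≈ 1.3563e-5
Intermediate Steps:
j = 104876 (j = -2*(-52438) = 104876)
1/(j + w) = 1/(104876 - 31147) = 1/73729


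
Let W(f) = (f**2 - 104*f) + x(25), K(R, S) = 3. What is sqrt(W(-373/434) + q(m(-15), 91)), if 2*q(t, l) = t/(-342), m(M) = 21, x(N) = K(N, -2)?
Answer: sqrt(56968427814)/24738 ≈ 9.6483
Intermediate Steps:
x(N) = 3
W(f) = 3 + f**2 - 104*f (W(f) = (f**2 - 104*f) + 3 = 3 + f**2 - 104*f)
q(t, l) = -t/684 (q(t, l) = (t/(-342))/2 = (t*(-1/342))/2 = (-t/342)/2 = -t/684)
sqrt(W(-373/434) + q(m(-15), 91)) = sqrt((3 + (-373/434)**2 - (-38792)/434) - 1/684*21) = sqrt((3 + (-373*1/434)**2 - (-38792)/434) - 7/228) = sqrt((3 + (-373/434)**2 - 104*(-373/434)) - 7/228) = sqrt((3 + 139129/188356 + 19396/217) - 7/228) = sqrt(17539925/188356 - 7/228) = sqrt(499723051/5368146) = sqrt(56968427814)/24738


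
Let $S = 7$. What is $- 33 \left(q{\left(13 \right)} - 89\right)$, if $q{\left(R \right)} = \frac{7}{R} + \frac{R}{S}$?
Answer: $\frac{260073}{91} \approx 2857.9$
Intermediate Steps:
$q{\left(R \right)} = \frac{7}{R} + \frac{R}{7}$
$- 33 \left(q{\left(13 \right)} - 89\right) = - 33 \left(\left(\frac{7}{13} + \frac{1}{7} \cdot 13\right) - 89\right) = - 33 \left(\left(7 \cdot \frac{1}{13} + \frac{13}{7}\right) - 89\right) = - 33 \left(\left(\frac{7}{13} + \frac{13}{7}\right) - 89\right) = - 33 \left(\frac{218}{91} - 89\right) = \left(-33\right) \left(- \frac{7881}{91}\right) = \frac{260073}{91}$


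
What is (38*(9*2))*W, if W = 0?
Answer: 0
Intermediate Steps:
(38*(9*2))*W = (38*(9*2))*0 = (38*18)*0 = 684*0 = 0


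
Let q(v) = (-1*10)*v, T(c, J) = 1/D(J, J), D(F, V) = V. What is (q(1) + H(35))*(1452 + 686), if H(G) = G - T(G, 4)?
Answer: 105831/2 ≈ 52916.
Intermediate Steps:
T(c, J) = 1/J
q(v) = -10*v
H(G) = -1/4 + G (H(G) = G - 1/4 = -1/4 + G)
(q(1) + H(35))*(1452 + 686) = (-10*1 + (-1/4 + 35))*(1452 + 686) = (-10 + 139/4)*2138 = (99/4)*2138 = 105831/2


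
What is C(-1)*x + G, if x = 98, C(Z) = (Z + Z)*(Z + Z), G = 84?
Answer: 476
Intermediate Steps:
C(Z) = 4*Z² (C(Z) = (2*Z)*(2*Z) = 4*Z²)
C(-1)*x + G = (4*(-1)²)*98 + 84 = (4*1)*98 + 84 = 4*98 + 84 = 392 + 84 = 476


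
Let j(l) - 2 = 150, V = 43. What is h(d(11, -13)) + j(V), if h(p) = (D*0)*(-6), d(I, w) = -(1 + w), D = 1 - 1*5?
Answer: 152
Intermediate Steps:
D = -4 (D = 1 - 5 = -4)
d(I, w) = -1 - w
j(l) = 152 (j(l) = 2 + 150 = 152)
h(p) = 0 (h(p) = -4*0*(-6) = 0*(-6) = 0)
h(d(11, -13)) + j(V) = 0 + 152 = 152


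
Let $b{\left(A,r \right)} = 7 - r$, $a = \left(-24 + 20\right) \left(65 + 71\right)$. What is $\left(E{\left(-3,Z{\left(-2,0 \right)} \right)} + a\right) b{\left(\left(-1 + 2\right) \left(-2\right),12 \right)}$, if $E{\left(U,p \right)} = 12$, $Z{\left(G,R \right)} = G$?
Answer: $2660$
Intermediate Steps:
$a = -544$ ($a = \left(-4\right) 136 = -544$)
$\left(E{\left(-3,Z{\left(-2,0 \right)} \right)} + a\right) b{\left(\left(-1 + 2\right) \left(-2\right),12 \right)} = \left(12 - 544\right) \left(7 - 12\right) = - 532 \left(7 - 12\right) = \left(-532\right) \left(-5\right) = 2660$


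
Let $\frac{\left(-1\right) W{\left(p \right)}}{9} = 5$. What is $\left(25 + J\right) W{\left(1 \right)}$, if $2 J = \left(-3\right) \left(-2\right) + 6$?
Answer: $-1395$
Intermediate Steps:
$W{\left(p \right)} = -45$ ($W{\left(p \right)} = \left(-9\right) 5 = -45$)
$J = 6$ ($J = \frac{\left(-3\right) \left(-2\right) + 6}{2} = \frac{6 + 6}{2} = \frac{1}{2} \cdot 12 = 6$)
$\left(25 + J\right) W{\left(1 \right)} = \left(25 + 6\right) \left(-45\right) = 31 \left(-45\right) = -1395$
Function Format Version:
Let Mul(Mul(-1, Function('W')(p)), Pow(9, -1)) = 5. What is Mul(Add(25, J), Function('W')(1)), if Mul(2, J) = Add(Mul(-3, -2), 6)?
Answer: -1395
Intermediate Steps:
Function('W')(p) = -45 (Function('W')(p) = Mul(-9, 5) = -45)
J = 6 (J = Mul(Rational(1, 2), Add(Mul(-3, -2), 6)) = Mul(Rational(1, 2), Add(6, 6)) = Mul(Rational(1, 2), 12) = 6)
Mul(Add(25, J), Function('W')(1)) = Mul(Add(25, 6), -45) = Mul(31, -45) = -1395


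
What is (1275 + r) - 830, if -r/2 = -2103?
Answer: 4651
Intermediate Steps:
r = 4206 (r = -2*(-2103) = 4206)
(1275 + r) - 830 = (1275 + 4206) - 830 = 5481 - 830 = 4651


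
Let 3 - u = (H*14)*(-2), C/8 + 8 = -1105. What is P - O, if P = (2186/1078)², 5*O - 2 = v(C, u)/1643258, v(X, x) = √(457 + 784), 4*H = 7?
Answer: 5392203/1452605 - √1241/8216290 ≈ 3.7121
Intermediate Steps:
H = 7/4 (H = (¼)*7 = 7/4 ≈ 1.7500)
C = -8904 (C = -64 + 8*(-1105) = -64 - 8840 = -8904)
u = 52 (u = 3 - (7/4)*14*(-2) = 3 - 49*(-2)/2 = 3 - 1*(-49) = 3 + 49 = 52)
v(X, x) = √1241
O = ⅖ + √1241/8216290 (O = ⅖ + (√1241/1643258)/5 = ⅖ + √1241/8216290 ≈ 0.40000)
P = 1194649/290521 (P = (2186*(1/1078))² = (1093/539)² = 1194649/290521 ≈ 4.1121)
P - O = 1194649/290521 - (⅖ + √1241/8216290) = 1194649/290521 + (-⅖ - √1241/8216290) = 5392203/1452605 - √1241/8216290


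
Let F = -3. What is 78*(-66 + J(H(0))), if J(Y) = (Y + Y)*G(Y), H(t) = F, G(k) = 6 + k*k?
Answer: -12168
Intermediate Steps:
G(k) = 6 + k²
H(t) = -3
J(Y) = 2*Y*(6 + Y²) (J(Y) = (Y + Y)*(6 + Y²) = (2*Y)*(6 + Y²) = 2*Y*(6 + Y²))
78*(-66 + J(H(0))) = 78*(-66 + 2*(-3)*(6 + (-3)²)) = 78*(-66 + 2*(-3)*(6 + 9)) = 78*(-66 + 2*(-3)*15) = 78*(-66 - 90) = 78*(-156) = -12168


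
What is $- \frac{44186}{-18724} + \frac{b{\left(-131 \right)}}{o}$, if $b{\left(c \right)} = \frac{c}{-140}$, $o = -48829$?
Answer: $\frac{75513923579}{31999596860} \approx 2.3598$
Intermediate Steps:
$b{\left(c \right)} = - \frac{c}{140}$ ($b{\left(c \right)} = c \left(- \frac{1}{140}\right) = - \frac{c}{140}$)
$- \frac{44186}{-18724} + \frac{b{\left(-131 \right)}}{o} = - \frac{44186}{-18724} + \frac{\left(- \frac{1}{140}\right) \left(-131\right)}{-48829} = \left(-44186\right) \left(- \frac{1}{18724}\right) + \frac{131}{140} \left(- \frac{1}{48829}\right) = \frac{22093}{9362} - \frac{131}{6836060} = \frac{75513923579}{31999596860}$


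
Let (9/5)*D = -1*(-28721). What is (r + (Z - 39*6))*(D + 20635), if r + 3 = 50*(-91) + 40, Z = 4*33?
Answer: -1519811800/9 ≈ -1.6887e+8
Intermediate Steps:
D = 143605/9 (D = 5*(-1*(-28721))/9 = (5/9)*28721 = 143605/9 ≈ 15956.)
Z = 132
r = -4513 (r = -3 + (50*(-91) + 40) = -3 + (-4550 + 40) = -3 - 4510 = -4513)
(r + (Z - 39*6))*(D + 20635) = (-4513 + (132 - 39*6))*(143605/9 + 20635) = (-4513 + (132 - 234))*(329320/9) = (-4513 - 102)*(329320/9) = -4615*329320/9 = -1519811800/9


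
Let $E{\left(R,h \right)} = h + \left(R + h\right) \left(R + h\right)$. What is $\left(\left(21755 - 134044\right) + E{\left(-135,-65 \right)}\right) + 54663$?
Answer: $-17691$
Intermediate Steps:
$E{\left(R,h \right)} = h + \left(R + h\right)^{2}$
$\left(\left(21755 - 134044\right) + E{\left(-135,-65 \right)}\right) + 54663 = \left(\left(21755 - 134044\right) - \left(65 - \left(-135 - 65\right)^{2}\right)\right) + 54663 = \left(\left(21755 - 134044\right) - \left(65 - \left(-200\right)^{2}\right)\right) + 54663 = \left(-112289 + \left(-65 + 40000\right)\right) + 54663 = \left(-112289 + 39935\right) + 54663 = -72354 + 54663 = -17691$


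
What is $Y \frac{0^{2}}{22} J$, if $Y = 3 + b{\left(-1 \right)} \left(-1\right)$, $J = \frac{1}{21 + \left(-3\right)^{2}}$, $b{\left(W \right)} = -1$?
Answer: $0$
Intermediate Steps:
$J = \frac{1}{30}$ ($J = \frac{1}{21 + 9} = \frac{1}{30} \approx 0.033333$)
$Y = 4$ ($Y = 3 - -1 = 3 + 1 = 4$)
$Y \frac{0^{2}}{22} J = 4 \frac{0^{2}}{22} \cdot \frac{1}{30} = 4 \cdot 0 \cdot \frac{1}{22} \cdot \frac{1}{30} = 4 \cdot 0 \cdot \frac{1}{30} = 0 \cdot \frac{1}{30} = 0$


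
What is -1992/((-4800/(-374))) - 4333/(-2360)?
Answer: -1809813/11800 ≈ -153.37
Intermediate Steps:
-1992/((-4800/(-374))) - 4333/(-2360) = -1992/((-4800*(-1/374))) - 4333*(-1/2360) = -1992/2400/187 + 4333/2360 = -1992*187/2400 + 4333/2360 = -15521/100 + 4333/2360 = -1809813/11800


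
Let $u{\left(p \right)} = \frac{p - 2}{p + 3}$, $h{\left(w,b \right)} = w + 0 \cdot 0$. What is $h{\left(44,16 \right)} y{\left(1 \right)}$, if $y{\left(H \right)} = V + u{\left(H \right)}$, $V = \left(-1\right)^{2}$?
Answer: $33$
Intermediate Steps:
$h{\left(w,b \right)} = w$ ($h{\left(w,b \right)} = w + 0 = w$)
$u{\left(p \right)} = \frac{-2 + p}{3 + p}$
$V = 1$
$y{\left(H \right)} = 1 + \frac{-2 + H}{3 + H}$
$h{\left(44,16 \right)} y{\left(1 \right)} = 44 \frac{1 + 2 \cdot 1}{3 + 1} = 44 \frac{1 + 2}{4} = 44 \cdot \frac{1}{4} \cdot 3 = 44 \cdot \frac{3}{4} = 33$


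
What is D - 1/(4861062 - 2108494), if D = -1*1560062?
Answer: -4294176739217/2752568 ≈ -1.5601e+6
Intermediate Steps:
D = -1560062
D - 1/(4861062 - 2108494) = -1560062 - 1/(4861062 - 2108494) = -1560062 - 1/2752568 = -4294176739217/2752568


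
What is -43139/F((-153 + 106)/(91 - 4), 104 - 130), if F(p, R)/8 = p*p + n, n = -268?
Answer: 326519091/16210264 ≈ 20.143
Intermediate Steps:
F(p, R) = -2144 + 8*p² (F(p, R) = 8*(p*p - 268) = 8*(p² - 268) = 8*(-268 + p²) = -2144 + 8*p²)
-43139/F((-153 + 106)/(91 - 4), 104 - 130) = -43139/(-2144 + 8*((-153 + 106)/(91 - 4))²) = -43139/(-2144 + 8*(-47/87)²) = -43139/(-2144 + 8*(2209/7569)) = -43139/(-2144 + 17672/7569) = -43139/(-16210264/7569) = -43139*(-7569/16210264) = 326519091/16210264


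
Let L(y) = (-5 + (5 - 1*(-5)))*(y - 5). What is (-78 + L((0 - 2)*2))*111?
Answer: -13653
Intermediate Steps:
L(y) = -25 + 5*y (L(y) = (-5 + (5 + 5))*(-5 + y) = (-5 + 10)*(-5 + y) = 5*(-5 + y) = -25 + 5*y)
(-78 + L((0 - 2)*2))*111 = (-78 + (-25 + 5*((0 - 2)*2)))*111 = (-78 + (-25 + 5*(-2*2)))*111 = (-78 + (-25 + 5*(-4)))*111 = (-78 + (-25 - 20))*111 = (-78 - 45)*111 = -123*111 = -13653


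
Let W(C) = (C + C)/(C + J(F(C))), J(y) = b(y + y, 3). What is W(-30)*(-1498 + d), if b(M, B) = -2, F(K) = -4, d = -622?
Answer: -3975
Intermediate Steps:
J(y) = -2
W(C) = 2*C/(-2 + C) (W(C) = (C + C)/(C - 2) = (2*C)/(-2 + C) = 2*C/(-2 + C))
W(-30)*(-1498 + d) = (2*(-30)/(-2 - 30))*(-1498 - 622) = (2*(-30)/(-32))*(-2120) = (2*(-30)*(-1/32))*(-2120) = (15/8)*(-2120) = -3975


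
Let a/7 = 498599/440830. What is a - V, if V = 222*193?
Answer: -18884311987/440830 ≈ -42838.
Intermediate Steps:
a = 3490193/440830 (a = 7*(498599/440830) = 3490193/440830 ≈ 7.9173)
V = 42846
a - V = 3490193/440830 - 1*42846 = 3490193/440830 - 42846 = -18884311987/440830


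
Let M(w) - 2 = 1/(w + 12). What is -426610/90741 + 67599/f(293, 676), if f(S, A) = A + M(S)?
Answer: 1782651153485/18764422131 ≈ 95.002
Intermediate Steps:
M(w) = 2 + 1/(12 + w) (M(w) = 2 + 1/(w + 12) = 2 + 1/(12 + w))
f(S, A) = A + (25 + 2*S)/(12 + S)
-426610/90741 + 67599/f(293, 676) = -426610/90741 + 67599/(((25 + 2*293 + 676*(12 + 293))/(12 + 293))) = -426610*1/90741 + 67599/(((25 + 586 + 676*305)/305)) = -426610/90741 + 67599/(((25 + 586 + 206180)/305)) = -426610/90741 + 67599/(((1/305)*206791)) = -426610/90741 + 67599/(206791/305) = -426610/90741 + 67599*(305/206791) = -426610/90741 + 20617695/206791 = 1782651153485/18764422131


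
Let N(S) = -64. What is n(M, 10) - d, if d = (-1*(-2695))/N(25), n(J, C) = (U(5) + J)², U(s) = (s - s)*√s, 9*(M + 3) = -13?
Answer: 320695/5184 ≈ 61.862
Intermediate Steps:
M = -40/9 (M = -3 + (⅑)*(-13) = -3 - 13/9 = -40/9 ≈ -4.4444)
U(s) = 0 (U(s) = 0*√s = 0)
n(J, C) = J² (n(J, C) = (0 + J)² = J²)
d = -2695/64 (d = -1*(-2695)/(-64) = 2695*(-1/64) = -2695/64 ≈ -42.109)
n(M, 10) - d = (-40/9)² - 1*(-2695/64) = 1600/81 + 2695/64 = 320695/5184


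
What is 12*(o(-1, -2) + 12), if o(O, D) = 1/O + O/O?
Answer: 144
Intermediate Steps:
o(O, D) = 1 + 1/O (o(O, D) = 1/O + 1 = 1 + 1/O)
12*(o(-1, -2) + 12) = 12*((1 - 1)/(-1) + 12) = 12*(-1*0 + 12) = 12*(0 + 12) = 12*12 = 144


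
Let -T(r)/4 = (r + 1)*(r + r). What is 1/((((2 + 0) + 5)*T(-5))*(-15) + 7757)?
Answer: 1/24557 ≈ 4.0722e-5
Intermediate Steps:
T(r) = -8*r*(1 + r) (T(r) = -4*(r + 1)*(r + r) = -4*(1 + r)*2*r = -8*r*(1 + r))
1/((((2 + 0) + 5)*T(-5))*(-15) + 7757) = 1/((((2 + 0) + 5)*(-8*(-5)*(1 - 5)))*(-15) + 7757) = 1/(((2 + 5)*(-8*(-5)*(-4)))*(-15) + 7757) = 1/((7*(-160))*(-15) + 7757) = 1/(-1120*(-15) + 7757) = 1/(16800 + 7757) = 1/24557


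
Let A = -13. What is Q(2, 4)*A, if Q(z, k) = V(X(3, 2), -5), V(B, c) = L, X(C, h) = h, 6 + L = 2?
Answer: 52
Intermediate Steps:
L = -4 (L = -6 + 2 = -4)
V(B, c) = -4
Q(z, k) = -4
Q(2, 4)*A = -4*(-13) = 52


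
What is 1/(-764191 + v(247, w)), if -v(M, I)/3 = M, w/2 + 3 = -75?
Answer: -1/764932 ≈ -1.3073e-6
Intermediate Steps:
w = -156 (w = -6 + 2*(-75) = -6 - 150 = -156)
v(M, I) = -3*M
1/(-764191 + v(247, w)) = 1/(-764191 - 3*247) = 1/(-764191 - 741) = 1/(-764932) = -1/764932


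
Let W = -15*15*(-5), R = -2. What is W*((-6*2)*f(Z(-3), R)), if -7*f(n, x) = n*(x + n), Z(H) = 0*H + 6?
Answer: 324000/7 ≈ 46286.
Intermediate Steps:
Z(H) = 6 (Z(H) = 0 + 6 = 6)
W = 1125 (W = -225*(-5) = 1125)
f(n, x) = -n*(n + x)/7 (f(n, x) = -n*(x + n)/7 = -n*(n + x)/7)
W*((-6*2)*f(Z(-3), R)) = 1125*((-6*2)*(-⅐*6*(6 - 2))) = 1125*(-(-12)*6*4/7) = 1125*(-12*(-24/7)) = 1125*(288/7) = 324000/7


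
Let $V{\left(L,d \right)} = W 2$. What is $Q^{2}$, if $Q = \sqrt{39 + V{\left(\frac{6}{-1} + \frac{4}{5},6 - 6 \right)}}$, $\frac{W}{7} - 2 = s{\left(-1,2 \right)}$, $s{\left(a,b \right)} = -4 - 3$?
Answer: $-31$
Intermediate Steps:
$s{\left(a,b \right)} = -7$ ($s{\left(a,b \right)} = -4 - 3 = -7$)
$W = -35$ ($W = 14 + 7 \left(-7\right) = 14 - 49 = -35$)
$V{\left(L,d \right)} = -70$ ($V{\left(L,d \right)} = \left(-35\right) 2 = -70$)
$Q = i \sqrt{31}$ ($Q = \sqrt{39 - 70} = \sqrt{-31} = i \sqrt{31} \approx 5.5678 i$)
$Q^{2} = \left(i \sqrt{31}\right)^{2} = -31$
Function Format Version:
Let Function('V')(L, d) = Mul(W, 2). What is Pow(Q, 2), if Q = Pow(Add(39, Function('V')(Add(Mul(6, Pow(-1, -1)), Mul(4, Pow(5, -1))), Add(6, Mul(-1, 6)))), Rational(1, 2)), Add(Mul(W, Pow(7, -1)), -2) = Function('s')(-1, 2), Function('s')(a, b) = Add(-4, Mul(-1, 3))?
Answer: -31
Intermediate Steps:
Function('s')(a, b) = -7 (Function('s')(a, b) = Add(-4, -3) = -7)
W = -35 (W = Add(14, Mul(7, -7)) = Add(14, -49) = -35)
Function('V')(L, d) = -70 (Function('V')(L, d) = Mul(-35, 2) = -70)
Q = Mul(I, Pow(31, Rational(1, 2))) (Q = Pow(Add(39, -70), Rational(1, 2)) = Pow(-31, Rational(1, 2)) = Mul(I, Pow(31, Rational(1, 2))) ≈ Mul(5.5678, I))
Pow(Q, 2) = Pow(Mul(I, Pow(31, Rational(1, 2))), 2) = -31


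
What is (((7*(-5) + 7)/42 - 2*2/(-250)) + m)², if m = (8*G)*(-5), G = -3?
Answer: 2003099536/140625 ≈ 14244.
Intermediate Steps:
m = 120 (m = (8*(-3))*(-5) = -24*(-5) = 120)
(((7*(-5) + 7)/42 - 2*2/(-250)) + m)² = (((7*(-5) + 7)/42 - 2*2/(-250)) + 120)² = (((-35 + 7)*(1/42) - 4*(-1/250)) + 120)² = ((-28*1/42 + 2/125) + 120)² = ((-⅔ + 2/125) + 120)² = (-244/375 + 120)² = (44756/375)² = 2003099536/140625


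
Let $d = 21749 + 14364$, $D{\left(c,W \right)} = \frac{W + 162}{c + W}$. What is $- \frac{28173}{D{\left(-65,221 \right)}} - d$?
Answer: $- \frac{18226267}{383} \approx -47588.0$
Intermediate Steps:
$D{\left(c,W \right)} = \frac{162 + W}{W + c}$
$d = 36113$
$- \frac{28173}{D{\left(-65,221 \right)}} - d = - \frac{28173}{\frac{1}{221 - 65} \left(162 + 221\right)} - 36113 = - \frac{28173}{\frac{1}{156} \cdot 383} - 36113 = - \frac{28173}{\frac{383}{156}} - 36113 = \left(-28173\right) \frac{156}{383} - 36113 = - \frac{4394988}{383} - 36113 = - \frac{18226267}{383}$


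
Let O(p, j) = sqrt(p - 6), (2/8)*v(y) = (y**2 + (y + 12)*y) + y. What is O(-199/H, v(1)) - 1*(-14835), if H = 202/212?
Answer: 14835 + 10*I*sqrt(21917)/101 ≈ 14835.0 + 14.658*I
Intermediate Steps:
H = 101/106 (H = 202*(1/212) = 101/106 ≈ 0.95283)
v(y) = 4*y + 4*y**2 + 4*y*(12 + y) (v(y) = 4*((y**2 + (y + 12)*y) + y) = 4*((y**2 + (12 + y)*y) + y) = 4*((y**2 + y*(12 + y)) + y) = 4*(y + y**2 + y*(12 + y)) = 4*y + 4*y**2 + 4*y*(12 + y))
O(p, j) = sqrt(-6 + p)
O(-199/H, v(1)) - 1*(-14835) = sqrt(-6 - 199/101/106) - 1*(-14835) = sqrt(-6 - 199*106/101) + 14835 = sqrt(-6 - 21094/101) + 14835 = sqrt(-21700/101) + 14835 = 10*I*sqrt(21917)/101 + 14835 = 14835 + 10*I*sqrt(21917)/101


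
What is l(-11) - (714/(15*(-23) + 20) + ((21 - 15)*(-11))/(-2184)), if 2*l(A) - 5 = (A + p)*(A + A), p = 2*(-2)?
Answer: 1543967/9100 ≈ 169.67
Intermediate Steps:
p = -4
l(A) = 5/2 + A*(-4 + A) (l(A) = 5/2 + ((A - 4)*(A + A))/2 = 5/2 + ((-4 + A)*(2*A))/2 = 5/2 + (2*A*(-4 + A))/2 = 5/2 + A*(-4 + A))
l(-11) - (714/(15*(-23) + 20) + ((21 - 15)*(-11))/(-2184)) = (5/2 + (-11)² - 4*(-11)) - (714/(15*(-23) + 20) + ((21 - 15)*(-11))/(-2184)) = (5/2 + 121 + 44) - (714/(-345 + 20) + (6*(-11))*(-1/2184)) = 335/2 - (714/(-325) - 66*(-1/2184)) = 335/2 - (714*(-1/325) + 11/364) = 335/2 - (-714/325 + 11/364) = 335/2 - 1*(-19717/9100) = 335/2 + 19717/9100 = 1543967/9100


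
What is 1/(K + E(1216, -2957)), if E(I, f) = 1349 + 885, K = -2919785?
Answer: -1/2917551 ≈ -3.4275e-7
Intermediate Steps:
E(I, f) = 2234
1/(K + E(1216, -2957)) = 1/(-2919785 + 2234) = 1/(-2917551) = -1/2917551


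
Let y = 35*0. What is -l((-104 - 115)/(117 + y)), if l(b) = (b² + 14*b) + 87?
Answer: -97798/1521 ≈ -64.298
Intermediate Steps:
y = 0
l(b) = 87 + b² + 14*b
-l((-104 - 115)/(117 + y)) = -(87 + ((-104 - 115)/(117 + 0))² + 14*((-104 - 115)/(117 + 0))) = -(87 + (-219/117)² + 14*(-219/117)) = -(87 + (-219*1/117)² + 14*(-219*1/117)) = -(87 + (-73/39)² + 14*(-73/39)) = -(87 + 5329/1521 - 1022/39) = -1*97798/1521 = -97798/1521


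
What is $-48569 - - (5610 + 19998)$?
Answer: $-22961$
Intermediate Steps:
$-48569 - - (5610 + 19998) = -48569 - \left(-1\right) 25608 = -48569 - -25608 = -48569 + 25608 = -22961$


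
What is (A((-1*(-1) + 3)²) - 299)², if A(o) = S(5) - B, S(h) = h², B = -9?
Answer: 70225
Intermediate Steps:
A(o) = 34 (A(o) = 5² - 1*(-9) = 25 + 9 = 34)
(A((-1*(-1) + 3)²) - 299)² = (34 - 299)² = (-265)² = 70225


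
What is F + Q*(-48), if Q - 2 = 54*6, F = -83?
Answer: -15731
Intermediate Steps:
Q = 326 (Q = 2 + 54*6 = 2 + 324 = 326)
F + Q*(-48) = -83 + 326*(-48) = -83 - 15648 = -15731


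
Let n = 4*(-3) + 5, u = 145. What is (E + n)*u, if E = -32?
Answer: -5655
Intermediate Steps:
n = -7 (n = -12 + 5 = -7)
(E + n)*u = (-32 - 7)*145 = -39*145 = -5655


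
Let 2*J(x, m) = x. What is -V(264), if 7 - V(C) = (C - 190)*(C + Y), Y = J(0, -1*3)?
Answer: 19529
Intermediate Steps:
J(x, m) = x/2
Y = 0 (Y = (½)*0 = 0)
V(C) = 7 - C*(-190 + C) (V(C) = 7 - (C - 190)*(C + 0) = 7 - (-190 + C)*C = 7 - C*(-190 + C))
-V(264) = -(7 - 1*264² + 190*264) = -(7 - 1*69696 + 50160) = -(7 - 69696 + 50160) = -1*(-19529) = 19529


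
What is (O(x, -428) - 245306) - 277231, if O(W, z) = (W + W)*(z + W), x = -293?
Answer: -100031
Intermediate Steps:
O(W, z) = 2*W*(W + z) (O(W, z) = (2*W)*(W + z) = 2*W*(W + z))
(O(x, -428) - 245306) - 277231 = (2*(-293)*(-293 - 428) - 245306) - 277231 = (2*(-293)*(-721) - 245306) - 277231 = (422506 - 245306) - 277231 = 177200 - 277231 = -100031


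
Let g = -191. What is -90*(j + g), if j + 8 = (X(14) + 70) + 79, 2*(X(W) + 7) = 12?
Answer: 4590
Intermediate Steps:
X(W) = -1 (X(W) = -7 + (1/2)*12 = -7 + 6 = -1)
j = 140 (j = -8 + ((-1 + 70) + 79) = -8 + (69 + 79) = -8 + 148 = 140)
-90*(j + g) = -90*(140 - 191) = -90*(-51) = 4590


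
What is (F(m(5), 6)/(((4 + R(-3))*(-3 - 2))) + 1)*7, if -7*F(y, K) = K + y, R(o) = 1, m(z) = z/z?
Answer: 182/25 ≈ 7.2800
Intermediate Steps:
m(z) = 1
F(y, K) = -K/7 - y/7 (F(y, K) = -(K + y)/7 = -K/7 - y/7)
(F(m(5), 6)/(((4 + R(-3))*(-3 - 2))) + 1)*7 = ((-⅐*6 - ⅐*1)/(((4 + 1)*(-3 - 2))) + 1)*7 = ((-6/7 - ⅐)/((5*(-5))) + 1)*7 = (-1/(-25) + 1)*7 = (-1*(-1/25) + 1)*7 = (1/25 + 1)*7 = (26/25)*7 = 182/25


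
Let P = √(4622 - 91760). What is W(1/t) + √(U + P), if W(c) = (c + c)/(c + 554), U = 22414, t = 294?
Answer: 2/162877 + √(22414 + 3*I*√9682) ≈ 149.72 + 0.98584*I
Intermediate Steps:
P = 3*I*√9682 (P = √(-87138) = 3*I*√9682 ≈ 295.19*I)
W(c) = 2*c/(554 + c) (W(c) = (2*c)/(554 + c) = 2*c/(554 + c))
W(1/t) + √(U + P) = 2/(294*(554 + 1/294)) + √(22414 + 3*I*√9682) = 2*(1/294)/(554 + 1/294) + √(22414 + 3*I*√9682) = 2*(1/294)/(162877/294) + √(22414 + 3*I*√9682) = 2*(1/294)*(294/162877) + √(22414 + 3*I*√9682) = 2/162877 + √(22414 + 3*I*√9682)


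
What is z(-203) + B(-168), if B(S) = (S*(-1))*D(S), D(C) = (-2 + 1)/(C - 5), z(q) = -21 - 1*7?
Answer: -4676/173 ≈ -27.029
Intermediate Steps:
z(q) = -28 (z(q) = -21 - 7 = -28)
D(C) = -1/(-5 + C)
B(S) = S/(-5 + S) (B(S) = (S*(-1))*(-1/(-5 + S)) = (-S)*(-1/(-5 + S)) = S/(-5 + S))
z(-203) + B(-168) = -28 - 168/(-5 - 168) = -28 - 168/(-173) = -28 - 168*(-1/173) = -28 + 168/173 = -4676/173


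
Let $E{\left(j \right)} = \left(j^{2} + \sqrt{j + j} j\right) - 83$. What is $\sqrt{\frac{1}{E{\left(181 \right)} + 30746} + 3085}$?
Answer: $\frac{\sqrt{195663041 + 558385 \sqrt{362}}}{\sqrt{63424 + 181 \sqrt{362}}} \approx 55.543$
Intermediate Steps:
$E{\left(j \right)} = -83 + j^{2} + \sqrt{2} j^{\frac{3}{2}}$ ($E{\left(j \right)} = \left(j^{2} + \sqrt{2 j} j\right) - 83 = \left(j^{2} + \sqrt{2} \sqrt{j} j\right) - 83 = \left(j^{2} + \sqrt{2} j^{\frac{3}{2}}\right) - 83 = -83 + j^{2} + \sqrt{2} j^{\frac{3}{2}}$)
$\sqrt{\frac{1}{E{\left(181 \right)} + 30746} + 3085} = \sqrt{\frac{1}{\left(-83 + 181^{2} + \sqrt{2} \cdot 181^{\frac{3}{2}}\right) + 30746} + 3085} = \sqrt{\frac{1}{\left(-83 + 32761 + \sqrt{2} \cdot 181 \sqrt{181}\right) + 30746} + 3085} = \sqrt{\frac{1}{\left(-83 + 32761 + 181 \sqrt{362}\right) + 30746} + 3085} = \sqrt{\frac{1}{\left(32678 + 181 \sqrt{362}\right) + 30746} + 3085} = \sqrt{\frac{1}{63424 + 181 \sqrt{362}} + 3085} = \sqrt{3085 + \frac{1}{63424 + 181 \sqrt{362}}}$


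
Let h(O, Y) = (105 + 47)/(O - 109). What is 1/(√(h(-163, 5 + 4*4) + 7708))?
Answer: √989978/87351 ≈ 0.011391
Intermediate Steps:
h(O, Y) = 152/(-109 + O)
1/(√(h(-163, 5 + 4*4) + 7708)) = 1/(√(152/(-109 - 163) + 7708)) = 1/(√(152/(-272) + 7708)) = 1/(√(152*(-1/272) + 7708)) = 1/(√(-19/34 + 7708)) = 1/(√(262053/34)) = 1/(3*√989978/34) = √989978/87351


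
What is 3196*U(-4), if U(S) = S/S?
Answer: 3196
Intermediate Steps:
U(S) = 1
3196*U(-4) = 3196*1 = 3196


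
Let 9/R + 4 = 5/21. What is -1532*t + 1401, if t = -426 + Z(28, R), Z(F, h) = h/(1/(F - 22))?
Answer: 53405895/79 ≈ 6.7602e+5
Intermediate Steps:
R = -189/79 (R = 9/(-4 + 5/21) = 9/(-79/21) = 9*(-21/79) = -189/79 ≈ -2.3924)
Z(F, h) = h*(-22 + F) (Z(F, h) = h/(1/(-22 + F)) = h*(-22 + F))
t = -34788/79 (t = -426 - 189*(-22 + 28)/79 = -426 - 189/79*6 = -426 - 1134/79 = -34788/79 ≈ -440.35)
-1532*t + 1401 = -1532*(-34788/79) + 1401 = 53295216/79 + 1401 = 53405895/79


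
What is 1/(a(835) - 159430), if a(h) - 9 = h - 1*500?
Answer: -1/159086 ≈ -6.2859e-6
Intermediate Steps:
a(h) = -491 + h (a(h) = 9 + (h - 1*500) = 9 + (h - 500) = 9 + (-500 + h) = -491 + h)
1/(a(835) - 159430) = 1/((-491 + 835) - 159430) = 1/(344 - 159430) = 1/(-159086) = -1/159086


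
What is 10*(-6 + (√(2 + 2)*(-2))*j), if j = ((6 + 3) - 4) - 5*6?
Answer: 940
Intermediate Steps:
j = -25 (j = (9 - 4) - 30 = 5 - 30 = -25)
10*(-6 + (√(2 + 2)*(-2))*j) = 10*(-6 + (√(2 + 2)*(-2))*(-25)) = 10*(-6 + (√4*(-2))*(-25)) = 10*(-6 + (2*(-2))*(-25)) = 10*(-6 - 4*(-25)) = 10*(-6 + 100) = 10*94 = 940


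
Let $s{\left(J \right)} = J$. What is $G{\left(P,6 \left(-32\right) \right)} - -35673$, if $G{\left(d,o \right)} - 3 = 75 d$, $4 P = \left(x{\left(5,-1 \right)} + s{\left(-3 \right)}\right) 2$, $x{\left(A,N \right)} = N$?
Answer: $35526$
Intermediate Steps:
$P = -2$ ($P = \frac{\left(-1 - 3\right) 2}{4} = \frac{\left(-4\right) 2}{4} = \frac{1}{4} \left(-8\right) = -2$)
$G{\left(d,o \right)} = 3 + 75 d$
$G{\left(P,6 \left(-32\right) \right)} - -35673 = \left(3 + 75 \left(-2\right)\right) - -35673 = \left(3 - 150\right) + 35673 = -147 + 35673 = 35526$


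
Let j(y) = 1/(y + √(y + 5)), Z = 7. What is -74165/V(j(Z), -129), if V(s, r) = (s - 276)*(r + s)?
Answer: -138737162305/66459492188 + 85409555*√3/66459492188 ≈ -2.0853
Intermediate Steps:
j(y) = 1/(y + √(5 + y))
V(s, r) = (-276 + s)*(r + s)
-74165/V(j(Z), -129) = -74165/((1/(7 + √(5 + 7)))² - 276*(-129) - 276/(7 + √(5 + 7)) - 129/(7 + √(5 + 7))) = -74165/((1/(7 + √12))² + 35604 - 276/(7 + √12) - 129/(7 + √12)) = -74165/((1/(7 + 2*√3))² + 35604 - 276/(7 + 2*√3) - 129/(7 + 2*√3)) = -74165/((7 + 2*√3)⁻² + 35604 - 276/(7 + 2*√3) - 129/(7 + 2*√3)) = -74165/(35604 + (7 + 2*√3)⁻² - 405/(7 + 2*√3))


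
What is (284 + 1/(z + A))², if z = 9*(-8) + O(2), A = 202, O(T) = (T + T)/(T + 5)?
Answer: 67383333889/835396 ≈ 80660.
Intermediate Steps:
O(T) = 2*T/(5 + T) (O(T) = (2*T)/(5 + T) = 2*T/(5 + T))
z = -500/7 (z = 9*(-8) + 2*2/(5 + 2) = -72 + 2*2/7 = -72 + 2*2*(⅐) = -72 + 4/7 = -500/7 ≈ -71.429)
(284 + 1/(z + A))² = (284 + 1/(-500/7 + 202))² = (284 + 1/(914/7))² = (284 + 7/914)² = (259583/914)² = 67383333889/835396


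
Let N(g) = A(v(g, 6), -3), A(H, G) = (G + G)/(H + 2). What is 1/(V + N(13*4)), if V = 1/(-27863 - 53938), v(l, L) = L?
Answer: -327204/245407 ≈ -1.3333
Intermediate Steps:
A(H, G) = 2*G/(2 + H) (A(H, G) = (2*G)/(2 + H) = 2*G/(2 + H))
N(g) = -3/4 (N(g) = 2*(-3)/(2 + 6) = 2*(-3)/8 = 2*(-3)*(1/8) = -3/4)
V = -1/81801 (V = 1/(-81801) = -1/81801 ≈ -1.2225e-5)
1/(V + N(13*4)) = 1/(-1/81801 - 3/4) = 1/(-245407/327204) = -327204/245407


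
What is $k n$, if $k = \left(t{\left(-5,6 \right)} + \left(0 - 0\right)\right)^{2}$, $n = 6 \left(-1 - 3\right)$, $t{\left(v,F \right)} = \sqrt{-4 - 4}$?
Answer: $192$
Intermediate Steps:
$t{\left(v,F \right)} = 2 i \sqrt{2}$ ($t{\left(v,F \right)} = \sqrt{-8} = 2 i \sqrt{2}$)
$n = -24$ ($n = 6 \left(-4\right) = -24$)
$k = -8$ ($k = \left(2 i \sqrt{2} + \left(0 - 0\right)\right)^{2} = \left(2 i \sqrt{2} + \left(0 + 0\right)\right)^{2} = \left(2 i \sqrt{2} + 0\right)^{2} = \left(2 i \sqrt{2}\right)^{2} = -8$)
$k n = \left(-8\right) \left(-24\right) = 192$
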